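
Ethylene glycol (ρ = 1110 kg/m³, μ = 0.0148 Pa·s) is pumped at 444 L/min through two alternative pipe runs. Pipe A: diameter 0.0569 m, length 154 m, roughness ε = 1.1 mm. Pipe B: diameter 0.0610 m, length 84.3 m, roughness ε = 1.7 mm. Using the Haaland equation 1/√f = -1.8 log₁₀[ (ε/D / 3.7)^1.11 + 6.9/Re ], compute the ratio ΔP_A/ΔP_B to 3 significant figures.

Pipe A: V = Q/A = 0.0074/0.002543 = 2.91 m/s; Re = 1.242e+04; ε/D = 0.0193; Haaland → f = 0.0511; ΔP_A = f(L/D)(ρV²/2) = 6.501e+05 Pa.
Pipe B: V = Q/A = 0.0074/0.002922 = 2.532 m/s; Re = 1.158e+04; ε/D = 0.0279; Haaland → f = 0.05827; ΔP_B = f(L/D)(ρV²/2) = 2.865e+05 Pa.
ΔP_A/ΔP_B = 6.501e+05/2.865e+05 = 2.27.

ΔP_A/ΔP_B ≈ 2.27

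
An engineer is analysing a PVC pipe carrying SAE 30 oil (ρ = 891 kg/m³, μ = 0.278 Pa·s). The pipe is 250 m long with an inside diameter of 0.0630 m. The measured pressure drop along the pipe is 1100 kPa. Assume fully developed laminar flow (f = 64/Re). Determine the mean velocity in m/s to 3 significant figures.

V ≈ 1.96 m/s

For laminar flow, f = 64/Re with Re = ρVD/μ, so Darcy-Weisbach reduces to ΔP = 32μLV/D². Solving for V: V = ΔP·D²/(32μL) = 1.1e+06·(0.063)²/(32·0.278·250) = 1.963 m/s.
Check: Re = ρVD/μ = 891·1.963·0.063/0.278 = 396.4 < 2300, so the laminar assumption holds.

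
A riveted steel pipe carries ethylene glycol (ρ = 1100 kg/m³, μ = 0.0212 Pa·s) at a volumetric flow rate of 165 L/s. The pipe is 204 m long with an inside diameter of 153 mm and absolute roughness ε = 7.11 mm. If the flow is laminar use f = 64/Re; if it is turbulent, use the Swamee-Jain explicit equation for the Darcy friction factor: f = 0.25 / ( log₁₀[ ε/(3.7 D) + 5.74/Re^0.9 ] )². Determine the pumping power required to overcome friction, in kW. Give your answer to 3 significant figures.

Q = 165 L/s = 165/1000 = 0.165 m³/s.
Cross-sectional area A = πD²/4 = π(0.153)²/4 = 0.01839 m²; mean velocity V = Q/A = 0.165/0.01839 = 8.975 m/s.
Reynolds number Re = ρVD/μ = 1100 · 8.975 · 0.153 / 0.0212 = 7.125e+04.
Re > 4000 → turbulent. Relative roughness ε/D = 0.00711/0.153 = 0.0465. Swamee-Jain: f = 0.25/(log₁₀[0.0465/3.7 + 5.74/7.125e+04^0.9])² = 0.25/(log₁₀[0.0126 + 0.000246])² = 0.25/(-1.893)² = 0.0698.
Darcy-Weisbach: ΔP = f(L/D)(ρV²/2) = 0.0698·(204/0.153)·(1100·8.975²/2) = 0.0698·1333·4.43e+04 = 4.122e+06 Pa.
Pumping power P = QΔP = 0.165·4.122e+06 = 680200 W = 680 kW.

P ≈ 680 kW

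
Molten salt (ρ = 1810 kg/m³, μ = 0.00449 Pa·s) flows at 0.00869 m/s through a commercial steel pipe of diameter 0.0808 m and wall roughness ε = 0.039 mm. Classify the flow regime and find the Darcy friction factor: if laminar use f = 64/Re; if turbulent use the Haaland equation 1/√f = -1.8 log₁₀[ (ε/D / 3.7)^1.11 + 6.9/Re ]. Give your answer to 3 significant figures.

f ≈ 0.226

Re = ρVD/μ = 1810·0.00869·0.0808/0.00449 = 283.1.
Re < 2300 → laminar, so f = 64/Re = 0.2261 (roughness is irrelevant in laminar flow).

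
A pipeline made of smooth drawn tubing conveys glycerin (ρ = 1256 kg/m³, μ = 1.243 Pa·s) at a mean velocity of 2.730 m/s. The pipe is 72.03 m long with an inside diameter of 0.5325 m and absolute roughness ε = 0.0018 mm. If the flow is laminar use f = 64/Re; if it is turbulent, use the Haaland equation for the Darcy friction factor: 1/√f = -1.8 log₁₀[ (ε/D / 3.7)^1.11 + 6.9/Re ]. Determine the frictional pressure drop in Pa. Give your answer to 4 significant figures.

Reynolds number Re = ρVD/μ = 1256 · 2.73 · 0.5325 / 1.24 = 1469.
Re < 2300 → laminar flow, so f = 64/Re = 64/1469 = 0.04357 (the turbulent correlation is not needed).
Darcy-Weisbach: ΔP = f(L/D)(ρV²/2) = 0.04357·(72.03/0.5325)·(1256·2.73²/2) = 0.04357·135.3·4680 = 2.758e+04 Pa.

ΔP ≈ 27580 Pa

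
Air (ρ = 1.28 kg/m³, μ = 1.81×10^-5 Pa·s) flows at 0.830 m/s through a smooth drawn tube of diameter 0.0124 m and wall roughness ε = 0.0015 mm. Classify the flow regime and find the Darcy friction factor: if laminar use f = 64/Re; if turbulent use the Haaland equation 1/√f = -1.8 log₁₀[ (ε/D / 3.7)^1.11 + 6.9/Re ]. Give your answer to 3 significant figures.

f ≈ 0.0879

Re = ρVD/μ = 1.28·0.83·0.0124/1.81e-05 = 727.8.
Re < 2300 → laminar, so f = 64/Re = 0.08793 (roughness is irrelevant in laminar flow).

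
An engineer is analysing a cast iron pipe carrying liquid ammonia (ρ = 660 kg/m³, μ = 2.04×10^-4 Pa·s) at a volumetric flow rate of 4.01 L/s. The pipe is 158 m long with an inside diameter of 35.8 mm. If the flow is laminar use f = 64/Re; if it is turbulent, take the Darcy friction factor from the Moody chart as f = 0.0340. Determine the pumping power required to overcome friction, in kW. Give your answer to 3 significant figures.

Q = 4.01 L/s = 4.01/1000 = 0.00401 m³/s.
Cross-sectional area A = πD²/4 = π(0.0358)²/4 = 0.001007 m²; mean velocity V = Q/A = 0.00401/0.001007 = 3.984 m/s.
Reynolds number Re = ρVD/μ = 660 · 3.984 · 0.0358 / 0.000204 = 4.614e+05.
Re > 4000 → turbulent; use the Moody-chart value f = 0.0340.
Darcy-Weisbach: ΔP = f(L/D)(ρV²/2) = 0.034·(158/0.0358)·(660·3.984²/2) = 0.034·4413·5237 = 7.859e+05 Pa.
Pumping power P = QΔP = 0.00401·7.859e+05 = 3151 W = 3.15 kW.

P ≈ 3.15 kW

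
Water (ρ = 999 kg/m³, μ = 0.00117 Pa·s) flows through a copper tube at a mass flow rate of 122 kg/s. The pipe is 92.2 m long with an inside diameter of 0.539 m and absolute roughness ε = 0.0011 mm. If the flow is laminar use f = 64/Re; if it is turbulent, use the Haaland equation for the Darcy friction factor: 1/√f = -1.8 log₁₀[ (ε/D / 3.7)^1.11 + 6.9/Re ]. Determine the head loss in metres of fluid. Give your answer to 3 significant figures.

A = πD²/4 = π(0.539)²/4 = 0.2282 m²; mean velocity V = ṁ/(ρA) = 122/(999 · 0.2282) = 0.5352 m/s.
Reynolds number Re = ρVD/μ = 999 · 0.5352 · 0.539 / 0.00117 = 2.463e+05.
Re > 4000 → turbulent. Relative roughness ε/D = 1.1e-06/0.539 = 2.04e-06. Haaland: 1/√f = -1.8 log₁₀[(2.04e-06/3.7)^1.11 + 6.9/2.463e+05] = -1.8 log₁₀[1.13e-07 + 2.8e-05] = 8.192, so f = 0.0149.
Darcy-Weisbach: ΔP = f(L/D)(ρV²/2) = 0.0149·(92.2/0.539)·(999·0.5352²/2) = 0.0149·171.1·143.1 = 364.7 Pa.
Head loss h_f = ΔP/(ρg) = 364.7/(999·9.81) = 0.0372 m.

h_f ≈ 0.0372 m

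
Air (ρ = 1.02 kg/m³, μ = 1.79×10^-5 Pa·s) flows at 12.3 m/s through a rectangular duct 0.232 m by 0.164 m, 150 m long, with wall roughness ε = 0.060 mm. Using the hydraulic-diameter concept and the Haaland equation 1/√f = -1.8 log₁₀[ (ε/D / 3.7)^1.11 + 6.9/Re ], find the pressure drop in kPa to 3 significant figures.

Hydraulic diameter D_h = 4A/P = 4·(0.232·0.164)/(2·(0.232+0.164)) = 0.1522/0.792 = 0.1922 m.
Re = ρVD_h/μ = 1.02·12.3·0.1922/1.79e-05 = 1.347e+05.
ε/D_h = 6e-05/0.1922 = 0.000312; Haaland gives 1/√f = -1.8 log₁₀[3.01e-05+5.12e-05] = 7.362, so f = 0.01845.
ΔP = f(L/D_h)(ρV²/2) = 0.01845·150/0.1922·77.16 = 1111 Pa.
ΔP = 1.11 kPa.

ΔP ≈ 1.11 kPa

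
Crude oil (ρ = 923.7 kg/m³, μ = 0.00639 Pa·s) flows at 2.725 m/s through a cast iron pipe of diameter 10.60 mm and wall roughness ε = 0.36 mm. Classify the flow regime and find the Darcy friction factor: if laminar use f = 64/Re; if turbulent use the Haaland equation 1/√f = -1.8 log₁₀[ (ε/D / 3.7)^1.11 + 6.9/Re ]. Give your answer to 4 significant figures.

Re = ρVD/μ = 923.7·2.725·0.0106/0.00639 = 4175.
Re > 4000 → turbulent. ε/D = 0.00036/0.0106 = 0.034; Haaland: 1/√f = -1.8 log₁₀[0.00548 + 0.00165] = 3.864, so f = 0.06697.

f ≈ 0.06697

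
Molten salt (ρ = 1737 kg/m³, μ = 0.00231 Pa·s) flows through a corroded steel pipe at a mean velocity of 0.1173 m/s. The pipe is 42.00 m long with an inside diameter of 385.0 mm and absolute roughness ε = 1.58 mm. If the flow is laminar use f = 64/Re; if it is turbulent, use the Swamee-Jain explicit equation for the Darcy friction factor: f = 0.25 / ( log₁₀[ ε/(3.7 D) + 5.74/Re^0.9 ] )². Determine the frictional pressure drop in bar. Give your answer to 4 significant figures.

ΔP ≈ 4.160×10^-4 bar

Reynolds number Re = ρVD/μ = 1737 · 0.1173 · 0.385 / 0.00231 = 3.396e+04.
Re > 4000 → turbulent. Relative roughness ε/D = 0.00158/0.385 = 0.0041. Swamee-Jain: f = 0.25/(log₁₀[0.0041/3.7 + 5.74/3.396e+04^0.9])² = 0.25/(log₁₀[0.00111 + 0.00048])² = 0.25/(-2.799)² = 0.03191.
Darcy-Weisbach: ΔP = f(L/D)(ρV²/2) = 0.03191·(42/0.385)·(1737·0.1173²/2) = 0.03191·109.1·11.95 = 41.6 Pa.
ΔP = 41.6 Pa = 4.160×10^-4 bar.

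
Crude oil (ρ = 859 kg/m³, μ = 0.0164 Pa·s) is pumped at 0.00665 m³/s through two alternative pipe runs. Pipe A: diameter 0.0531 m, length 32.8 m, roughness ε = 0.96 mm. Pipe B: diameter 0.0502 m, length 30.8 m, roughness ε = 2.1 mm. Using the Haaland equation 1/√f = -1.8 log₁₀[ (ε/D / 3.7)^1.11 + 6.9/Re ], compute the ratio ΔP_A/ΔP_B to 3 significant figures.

Pipe A: V = Q/A = 0.00665/0.002215 = 3.003 m/s; Re = 8352; ε/D = 0.0181; Haaland → f = 0.05141; ΔP_A = f(L/D)(ρV²/2) = 1.23e+05 Pa.
Pipe B: V = Q/A = 0.00665/0.001979 = 3.36 m/s; Re = 8834; ε/D = 0.0418; Haaland → f = 0.06904; ΔP_B = f(L/D)(ρV²/2) = 2.054e+05 Pa.
ΔP_A/ΔP_B = 1.23e+05/2.054e+05 = 0.599.

ΔP_A/ΔP_B ≈ 0.599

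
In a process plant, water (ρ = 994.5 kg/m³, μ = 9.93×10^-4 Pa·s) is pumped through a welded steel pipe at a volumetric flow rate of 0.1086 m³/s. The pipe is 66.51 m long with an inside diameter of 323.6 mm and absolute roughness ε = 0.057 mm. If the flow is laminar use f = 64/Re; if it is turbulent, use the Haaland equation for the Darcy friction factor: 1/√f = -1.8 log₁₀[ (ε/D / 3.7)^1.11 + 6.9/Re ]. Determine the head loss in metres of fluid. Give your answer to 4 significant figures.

h_f ≈ 0.2791 m

Cross-sectional area A = πD²/4 = π(0.3236)²/4 = 0.08224 m²; mean velocity V = Q/A = 0.1086/0.08224 = 1.32 m/s.
Reynolds number Re = ρVD/μ = 994.5 · 1.32 · 0.3236 / 0.000993 = 4.279e+05.
Re > 4000 → turbulent. Relative roughness ε/D = 5.7e-05/0.3236 = 0.000176. Haaland: 1/√f = -1.8 log₁₀[(0.000176/3.7)^1.11 + 6.9/4.279e+05] = -1.8 log₁₀[1.59e-05 + 1.61e-05] = 8.089, so f = 0.01528.
Darcy-Weisbach: ΔP = f(L/D)(ρV²/2) = 0.01528·(66.51/0.3236)·(994.5·1.32²/2) = 0.01528·205.5·867 = 2723 Pa.
Head loss h_f = ΔP/(ρg) = 2723/(994.5·9.81) = 0.2791 m.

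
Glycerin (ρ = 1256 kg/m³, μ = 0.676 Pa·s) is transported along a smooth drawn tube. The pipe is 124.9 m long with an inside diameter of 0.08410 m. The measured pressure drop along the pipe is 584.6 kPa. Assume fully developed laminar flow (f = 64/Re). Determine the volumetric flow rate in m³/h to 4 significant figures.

For laminar flow, f = 64/Re with Re = ρVD/μ, so Darcy-Weisbach reduces to ΔP = 32μLV/D². Solving for V: V = ΔP·D²/(32μL) = 5.846e+05·(0.0841)²/(32·0.676·124.9) = 1.53 m/s.
Check: Re = ρVD/μ = 1256·1.53·0.0841/0.676 = 239.1 < 2300, so the laminar assumption holds.
Q = V·A = 1.53·(π/4·0.0841²) = 0.008501 m³/s = 30.60 m³/h.

Q ≈ 30.60 m³/h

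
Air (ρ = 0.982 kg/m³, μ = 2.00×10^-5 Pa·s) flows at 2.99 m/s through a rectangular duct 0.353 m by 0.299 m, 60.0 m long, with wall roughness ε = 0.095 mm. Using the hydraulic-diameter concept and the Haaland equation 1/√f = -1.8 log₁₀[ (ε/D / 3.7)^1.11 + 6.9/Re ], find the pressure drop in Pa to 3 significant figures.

ΔP ≈ 17.7 Pa

Hydraulic diameter D_h = 4A/P = 4·(0.353·0.299)/(2·(0.353+0.299)) = 0.4222/1.304 = 0.3238 m.
Re = ρVD_h/μ = 0.982·2.99·0.3238/2e-05 = 4.753e+04.
ε/D_h = 9.5e-05/0.3238 = 0.000293; Haaland gives 1/√f = -1.8 log₁₀[2.81e-05+0.000145] = 6.77, so f = 0.02182.
ΔP = f(L/D_h)(ρV²/2) = 0.02182·60/0.3238·4.39 = 17.75 Pa.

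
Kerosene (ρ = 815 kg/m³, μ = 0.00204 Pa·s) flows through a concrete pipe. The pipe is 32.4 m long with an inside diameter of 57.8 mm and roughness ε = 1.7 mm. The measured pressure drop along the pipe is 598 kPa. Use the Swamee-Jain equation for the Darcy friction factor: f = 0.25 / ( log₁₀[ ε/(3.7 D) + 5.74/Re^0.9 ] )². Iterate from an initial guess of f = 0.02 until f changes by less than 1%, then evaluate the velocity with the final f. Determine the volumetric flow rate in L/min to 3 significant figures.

Rearranging Darcy-Weisbach: V = √(2·ΔP·D/(f·L·ρ)). With ε/D = 0.0017/0.0578 = 0.0294, iterate starting from f = 0.02:
  f = 0.02 → V = √(2·5.98e+05·0.0578/(0.02·32.4·815)) = 11.44 m/s; Re = ρVD/μ = 2.642e+05; f → 0.05693
  f = 0.05693 → V = 6.781 m/s; Re = 1.566e+05; f → 0.05706
Converged (Δf/f < 1%). With the final f = 0.05706: V = √(2·5.98e+05·0.0578/(0.05706·32.4·815)) = 6.773 m/s.
Q = V·A = 6.773·(π/4·0.0578²) = 0.01777 m³/s = 1070 L/min.

Q ≈ 1070 L/min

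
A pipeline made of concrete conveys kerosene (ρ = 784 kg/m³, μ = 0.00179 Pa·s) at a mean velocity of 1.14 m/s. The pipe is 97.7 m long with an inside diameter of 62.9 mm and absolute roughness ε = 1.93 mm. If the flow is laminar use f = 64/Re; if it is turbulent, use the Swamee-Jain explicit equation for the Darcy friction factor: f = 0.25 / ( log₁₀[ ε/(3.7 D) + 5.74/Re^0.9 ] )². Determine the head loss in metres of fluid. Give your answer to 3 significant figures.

h_f ≈ 6.09 m

Reynolds number Re = ρVD/μ = 784 · 1.14 · 0.0629 / 0.00179 = 3.141e+04.
Re > 4000 → turbulent. Relative roughness ε/D = 0.00193/0.0629 = 0.0307. Swamee-Jain: f = 0.25/(log₁₀[0.0307/3.7 + 5.74/3.141e+04^0.9])² = 0.25/(log₁₀[0.00829 + 0.000515])² = 0.25/(-2.055)² = 0.05919.
Darcy-Weisbach: ΔP = f(L/D)(ρV²/2) = 0.05919·(97.7/0.0629)·(784·1.14²/2) = 0.05919·1553·509.4 = 4.684e+04 Pa.
Head loss h_f = ΔP/(ρg) = 4.684e+04/(784·9.81) = 6.09 m.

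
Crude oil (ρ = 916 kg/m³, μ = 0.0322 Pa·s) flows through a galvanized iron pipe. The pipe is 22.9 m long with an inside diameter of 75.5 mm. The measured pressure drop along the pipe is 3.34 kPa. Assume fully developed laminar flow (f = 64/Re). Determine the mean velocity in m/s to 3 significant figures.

For laminar flow, f = 64/Re with Re = ρVD/μ, so Darcy-Weisbach reduces to ΔP = 32μLV/D². Solving for V: V = ΔP·D²/(32μL) = 3340·(0.0755)²/(32·0.0322·22.9) = 0.8069 m/s.
Check: Re = ρVD/μ = 916·0.8069·0.0755/0.0322 = 1733 < 2300, so the laminar assumption holds.

V ≈ 0.807 m/s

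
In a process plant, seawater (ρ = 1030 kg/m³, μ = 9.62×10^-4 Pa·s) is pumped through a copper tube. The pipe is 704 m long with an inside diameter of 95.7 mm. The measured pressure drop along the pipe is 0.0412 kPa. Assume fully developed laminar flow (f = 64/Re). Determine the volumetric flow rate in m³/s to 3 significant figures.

Q ≈ 1.25×10^-4 m³/s

For laminar flow, f = 64/Re with Re = ρVD/μ, so Darcy-Weisbach reduces to ΔP = 32μLV/D². Solving for V: V = ΔP·D²/(32μL) = 41.2·(0.0957)²/(32·0.000962·704) = 0.01741 m/s.
Check: Re = ρVD/μ = 1030·0.01741·0.0957/0.000962 = 1784 < 2300, so the laminar assumption holds.
Q = V·A = 0.01741·(π/4·0.0957²) = 0.0001252 m³/s = 1.25×10^-4 m³/s.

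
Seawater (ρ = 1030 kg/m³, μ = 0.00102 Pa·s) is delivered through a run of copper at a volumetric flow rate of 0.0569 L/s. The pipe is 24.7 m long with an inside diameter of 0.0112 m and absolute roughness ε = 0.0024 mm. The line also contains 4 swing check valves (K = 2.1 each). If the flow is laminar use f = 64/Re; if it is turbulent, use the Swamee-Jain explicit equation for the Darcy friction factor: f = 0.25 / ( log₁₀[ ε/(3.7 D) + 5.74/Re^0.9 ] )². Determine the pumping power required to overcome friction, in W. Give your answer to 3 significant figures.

P ≈ 0.842 W

Q = 0.0569 L/s = 0.0569/1000 = 5.69e-05 m³/s.
Cross-sectional area A = πD²/4 = π(0.0112)²/4 = 9.852e-05 m²; mean velocity V = Q/A = 5.69e-05/9.852e-05 = 0.5775 m/s.
Reynolds number Re = ρVD/μ = 1030 · 0.5775 · 0.0112 / 0.00102 = 6532.
Re > 4000 → turbulent. Relative roughness ε/D = 2.4e-06/0.0112 = 0.000214. Swamee-Jain: f = 0.25/(log₁₀[0.000214/3.7 + 5.74/6532^0.9])² = 0.25/(log₁₀[5.79e-05 + 0.00212])² = 0.25/(-2.663)² = 0.03526.
Total minor-loss coefficient ΣK = 4·2.1 = 8.4.
ΔP = [f·L/D + ΣK]·(ρV²/2) = [0.03526·24.7/0.0112 + 8.4]·(1030·0.5775²/2) = [77.75 + 8.4]·171.8 = 1.48e+04 Pa.
Pumping power P = QΔP = 5.69e-05·1.48e+04 = 0.8421 W = 0.842 W.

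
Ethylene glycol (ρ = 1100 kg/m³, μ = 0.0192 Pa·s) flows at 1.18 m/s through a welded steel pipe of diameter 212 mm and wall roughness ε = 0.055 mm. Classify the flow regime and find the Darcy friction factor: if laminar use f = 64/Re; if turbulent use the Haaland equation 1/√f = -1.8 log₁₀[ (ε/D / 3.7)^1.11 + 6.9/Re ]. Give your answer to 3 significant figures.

Re = ρVD/μ = 1100·1.18·0.212/0.0192 = 1.433e+04.
Re > 4000 → turbulent. ε/D = 5.5e-05/0.212 = 0.000259; Haaland: 1/√f = -1.8 log₁₀[2.45e-05 + 0.000481] = 5.933, so f = 0.02841.

f ≈ 0.0284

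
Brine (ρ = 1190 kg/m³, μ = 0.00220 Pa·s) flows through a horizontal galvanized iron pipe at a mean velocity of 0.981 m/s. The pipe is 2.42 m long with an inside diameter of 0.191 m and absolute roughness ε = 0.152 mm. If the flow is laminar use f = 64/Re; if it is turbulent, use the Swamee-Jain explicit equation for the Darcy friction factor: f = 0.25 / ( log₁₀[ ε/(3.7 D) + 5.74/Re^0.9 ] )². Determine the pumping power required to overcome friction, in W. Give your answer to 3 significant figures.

Reynolds number Re = ρVD/μ = 1190 · 0.981 · 0.191 / 0.0022 = 1.014e+05.
Re > 4000 → turbulent. Relative roughness ε/D = 0.000152/0.191 = 0.000796. Swamee-Jain: f = 0.25/(log₁₀[0.000796/3.7 + 5.74/1.014e+05^0.9])² = 0.25/(log₁₀[0.000215 + 0.000179])² = 0.25/(-3.404)² = 0.02157.
Darcy-Weisbach: ΔP = f(L/D)(ρV²/2) = 0.02157·(2.42/0.191)·(1190·0.981²/2) = 0.02157·12.67·572.6 = 156.5 Pa.
Q = V·A = 0.981·0.02865 = 0.02811 m³/s.
Pumping power P = QΔP = 0.02811·156.5 = 4.400 W = 4.40 W.

P ≈ 4.40 W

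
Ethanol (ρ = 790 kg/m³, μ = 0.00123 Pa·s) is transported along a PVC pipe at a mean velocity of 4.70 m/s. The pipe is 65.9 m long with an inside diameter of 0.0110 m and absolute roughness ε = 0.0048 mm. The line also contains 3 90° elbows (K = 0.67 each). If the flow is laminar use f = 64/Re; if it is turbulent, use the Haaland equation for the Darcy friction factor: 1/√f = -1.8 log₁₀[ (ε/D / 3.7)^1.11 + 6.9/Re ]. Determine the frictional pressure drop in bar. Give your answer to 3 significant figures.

ΔP ≈ 12.6 bar

Reynolds number Re = ρVD/μ = 790 · 4.7 · 0.011 / 0.00123 = 3.321e+04.
Re > 4000 → turbulent. Relative roughness ε/D = 4.8e-06/0.011 = 0.000436. Haaland: 1/√f = -1.8 log₁₀[(0.000436/3.7)^1.11 + 6.9/3.321e+04] = -1.8 log₁₀[4.36e-05 + 0.000208] = 6.479, so f = 0.02382.
Total minor-loss coefficient ΣK = 3·0.67 = 2.01.
ΔP = [f·L/D + ΣK]·(ρV²/2) = [0.02382·65.9/0.011 + 2.01]·(790·4.7²/2) = [142.7 + 2.01]·8726 = 1.263e+06 Pa.
ΔP = 1.263e+06 Pa = 12.6 bar.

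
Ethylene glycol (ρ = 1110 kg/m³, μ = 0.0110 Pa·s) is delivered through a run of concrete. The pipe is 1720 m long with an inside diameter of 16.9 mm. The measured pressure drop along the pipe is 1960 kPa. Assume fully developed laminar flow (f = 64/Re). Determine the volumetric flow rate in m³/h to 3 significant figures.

Q ≈ 0.747 m³/h

For laminar flow, f = 64/Re with Re = ρVD/μ, so Darcy-Weisbach reduces to ΔP = 32μLV/D². Solving for V: V = ΔP·D²/(32μL) = 1.96e+06·(0.0169)²/(32·0.011·1720) = 0.9246 m/s.
Check: Re = ρVD/μ = 1110·0.9246·0.0169/0.011 = 1577 < 2300, so the laminar assumption holds.
Q = V·A = 0.9246·(π/4·0.0169²) = 0.0002074 m³/s = 0.747 m³/h.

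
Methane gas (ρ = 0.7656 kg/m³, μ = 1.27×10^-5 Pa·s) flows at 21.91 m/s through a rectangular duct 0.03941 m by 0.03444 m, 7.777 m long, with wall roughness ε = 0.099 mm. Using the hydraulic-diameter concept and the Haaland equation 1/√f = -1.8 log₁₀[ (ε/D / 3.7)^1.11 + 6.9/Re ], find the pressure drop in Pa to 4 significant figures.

Hydraulic diameter D_h = 4A/P = 4·(0.03941·0.03444)/(2·(0.03941+0.03444)) = 0.005429/0.1477 = 0.03676 m.
Re = ρVD_h/μ = 0.7656·21.91·0.03676/1.27e-05 = 4.855e+04.
ε/D_h = 9.9e-05/0.03676 = 0.00269; Haaland gives 1/√f = -1.8 log₁₀[0.000329+0.000142] = 5.989, so f = 0.02788.
ΔP = f(L/D_h)(ρV²/2) = 0.02788·7.777/0.03676·183.8 = 1084 Pa.

ΔP ≈ 1084 Pa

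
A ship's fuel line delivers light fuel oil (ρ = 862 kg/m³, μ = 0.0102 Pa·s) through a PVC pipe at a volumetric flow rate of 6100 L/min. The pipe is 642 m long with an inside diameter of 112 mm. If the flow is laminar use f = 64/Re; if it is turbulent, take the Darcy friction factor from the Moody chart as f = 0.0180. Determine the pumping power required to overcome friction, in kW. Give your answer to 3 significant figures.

P ≈ 481 kW

Q = 6100 L/min = 6100/60000 = 0.1017 m³/s.
Cross-sectional area A = πD²/4 = π(0.112)²/4 = 0.009852 m²; mean velocity V = Q/A = 0.1017/0.009852 = 10.32 m/s.
Reynolds number Re = ρVD/μ = 862 · 10.32 · 0.112 / 0.0102 = 9.767e+04.
Re > 4000 → turbulent; use the Moody-chart value f = 0.0180.
Darcy-Weisbach: ΔP = f(L/D)(ρV²/2) = 0.018·(642/0.112)·(862·10.32²/2) = 0.018·5732·4.59e+04 = 4.736e+06 Pa.
Pumping power P = QΔP = 0.1017·4.736e+06 = 481400 W = 481 kW.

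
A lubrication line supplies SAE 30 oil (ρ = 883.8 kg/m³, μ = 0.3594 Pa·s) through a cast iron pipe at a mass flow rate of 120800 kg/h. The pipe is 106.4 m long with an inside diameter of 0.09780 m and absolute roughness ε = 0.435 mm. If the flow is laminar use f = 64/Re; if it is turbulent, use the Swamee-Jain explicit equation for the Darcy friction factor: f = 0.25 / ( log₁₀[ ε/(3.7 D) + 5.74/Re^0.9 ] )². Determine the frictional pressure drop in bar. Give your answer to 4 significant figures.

ṁ = 120800 kg/h = 120800/3600 = 33.56 kg/s.
A = πD²/4 = π(0.0978)²/4 = 0.007512 m²; mean velocity V = ṁ/(ρA) = 33.56/(883.8 · 0.007512) = 5.054 m/s.
Reynolds number Re = ρVD/μ = 883.8 · 5.054 · 0.0978 / 0.359 = 1216.
Re < 2300 → laminar flow, so f = 64/Re = 64/1216 = 0.05265 (the turbulent correlation is not needed).
Darcy-Weisbach: ΔP = f(L/D)(ρV²/2) = 0.05265·(106.4/0.0978)·(883.8·5.054²/2) = 0.05265·1088·1.129e+04 = 6.466e+05 Pa.
ΔP = 6.466e+05 Pa = 6.466 bar.

ΔP ≈ 6.466 bar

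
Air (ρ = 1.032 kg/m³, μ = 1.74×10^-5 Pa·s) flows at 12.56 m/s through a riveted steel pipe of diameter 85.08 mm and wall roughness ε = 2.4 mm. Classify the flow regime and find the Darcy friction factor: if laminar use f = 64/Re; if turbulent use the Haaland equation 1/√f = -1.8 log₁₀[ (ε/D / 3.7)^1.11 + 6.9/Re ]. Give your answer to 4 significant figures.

Re = ρVD/μ = 1.032·12.56·0.08508/1.74e-05 = 6.338e+04.
Re > 4000 → turbulent. ε/D = 0.0024/0.08508 = 0.0282; Haaland: 1/√f = -1.8 log₁₀[0.00446 + 0.000109] = 4.213, so f = 0.05635.

f ≈ 0.05635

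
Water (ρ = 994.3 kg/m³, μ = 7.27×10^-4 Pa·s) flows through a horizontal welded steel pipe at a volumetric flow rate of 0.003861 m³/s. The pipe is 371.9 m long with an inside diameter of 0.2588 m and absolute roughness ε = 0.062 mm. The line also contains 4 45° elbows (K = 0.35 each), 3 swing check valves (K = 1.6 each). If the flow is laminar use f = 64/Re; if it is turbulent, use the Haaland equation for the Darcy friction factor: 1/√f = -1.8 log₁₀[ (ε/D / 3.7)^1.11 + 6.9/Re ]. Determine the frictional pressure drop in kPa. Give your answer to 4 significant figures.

Cross-sectional area A = πD²/4 = π(0.2588)²/4 = 0.0526 m²; mean velocity V = Q/A = 0.003861/0.0526 = 0.0734 m/s.
Reynolds number Re = ρVD/μ = 994.3 · 0.0734 · 0.2588 / 0.000727 = 2.598e+04.
Re > 4000 → turbulent. Relative roughness ε/D = 6.2e-05/0.2588 = 0.00024. Haaland: 1/√f = -1.8 log₁₀[(0.00024/3.7)^1.11 + 6.9/2.598e+04] = -1.8 log₁₀[2.24e-05 + 0.000266] = 6.373, so f = 0.02462.
Total minor-loss coefficient ΣK = 4·0.35 + 3·1.6 = 6.2.
ΔP = [f·L/D + ΣK]·(ρV²/2) = [0.02462·371.9/0.2588 + 6.2]·(994.3·0.0734²/2) = [35.38 + 6.2]·2.678 = 111.4 Pa.
ΔP = 111.4 Pa = 0.1114 kPa.

ΔP ≈ 0.1114 kPa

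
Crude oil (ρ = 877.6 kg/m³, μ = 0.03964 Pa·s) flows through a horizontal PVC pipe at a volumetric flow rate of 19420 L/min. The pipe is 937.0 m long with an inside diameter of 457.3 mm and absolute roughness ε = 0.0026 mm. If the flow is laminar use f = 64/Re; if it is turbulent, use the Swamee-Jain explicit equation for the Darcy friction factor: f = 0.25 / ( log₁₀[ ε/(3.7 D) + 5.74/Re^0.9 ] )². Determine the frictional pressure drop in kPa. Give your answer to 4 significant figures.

ΔP ≈ 90.24 kPa

Q = 19420 L/min = 19420/60000 = 0.3237 m³/s.
Cross-sectional area A = πD²/4 = π(0.4573)²/4 = 0.1642 m²; mean velocity V = Q/A = 0.3237/0.1642 = 1.971 m/s.
Reynolds number Re = ρVD/μ = 877.6 · 1.971 · 0.4573 / 0.0396 = 1.995e+04.
Re > 4000 → turbulent. Relative roughness ε/D = 2.6e-06/0.4573 = 5.69e-06. Swamee-Jain: f = 0.25/(log₁₀[5.69e-06/3.7 + 5.74/1.995e+04^0.9])² = 0.25/(log₁₀[1.54e-06 + 0.000774])² = 0.25/(-3.11)² = 0.02584.
Darcy-Weisbach: ΔP = f(L/D)(ρV²/2) = 0.02584·(937/0.4573)·(877.6·1.971²/2) = 0.02584·2049·1704 = 9.024e+04 Pa.
ΔP = 9.024e+04 Pa = 90.24 kPa.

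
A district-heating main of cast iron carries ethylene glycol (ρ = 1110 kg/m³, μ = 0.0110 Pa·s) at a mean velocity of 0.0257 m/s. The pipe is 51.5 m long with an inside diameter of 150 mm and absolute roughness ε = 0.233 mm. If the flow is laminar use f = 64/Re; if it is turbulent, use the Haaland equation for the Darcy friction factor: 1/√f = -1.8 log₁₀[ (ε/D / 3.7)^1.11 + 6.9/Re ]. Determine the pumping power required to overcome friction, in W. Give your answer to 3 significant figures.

P ≈ 0.00940 W

Reynolds number Re = ρVD/μ = 1110 · 0.0257 · 0.15 / 0.011 = 389.
Re < 2300 → laminar flow, so f = 64/Re = 64/389 = 0.1645 (the turbulent correlation is not needed).
Darcy-Weisbach: ΔP = f(L/D)(ρV²/2) = 0.1645·(51.5/0.15)·(1110·0.0257²/2) = 0.1645·343.3·0.3666 = 20.71 Pa.
Q = V·A = 0.0257·0.01767 = 0.0004542 m³/s.
Pumping power P = QΔP = 0.0004542·20.71 = 0.009404 W = 0.00940 W.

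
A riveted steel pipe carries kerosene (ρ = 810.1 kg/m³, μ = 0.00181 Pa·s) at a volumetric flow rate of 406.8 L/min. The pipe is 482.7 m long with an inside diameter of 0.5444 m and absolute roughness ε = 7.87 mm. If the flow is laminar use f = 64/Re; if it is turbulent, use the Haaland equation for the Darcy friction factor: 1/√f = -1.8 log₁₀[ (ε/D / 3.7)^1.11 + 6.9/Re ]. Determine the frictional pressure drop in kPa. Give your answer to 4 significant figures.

Q = 406.8 L/min = 406.8/60000 = 0.00678 m³/s.
Cross-sectional area A = πD²/4 = π(0.5444)²/4 = 0.2328 m²; mean velocity V = Q/A = 0.00678/0.2328 = 0.02913 m/s.
Reynolds number Re = ρVD/μ = 810.1 · 0.02913 · 0.5444 / 0.00181 = 7097.
Re > 4000 → turbulent. Relative roughness ε/D = 0.00787/0.5444 = 0.0145. Haaland: 1/√f = -1.8 log₁₀[(0.0145/3.7)^1.11 + 6.9/7097] = -1.8 log₁₀[0.00212 + 0.000972] = 4.517, so f = 0.04902.
Darcy-Weisbach: ΔP = f(L/D)(ρV²/2) = 0.04902·(482.7/0.5444)·(810.1·0.02913²/2) = 0.04902·886.7·0.3436 = 14.94 Pa.
ΔP = 14.94 Pa = 0.01494 kPa.

ΔP ≈ 0.01494 kPa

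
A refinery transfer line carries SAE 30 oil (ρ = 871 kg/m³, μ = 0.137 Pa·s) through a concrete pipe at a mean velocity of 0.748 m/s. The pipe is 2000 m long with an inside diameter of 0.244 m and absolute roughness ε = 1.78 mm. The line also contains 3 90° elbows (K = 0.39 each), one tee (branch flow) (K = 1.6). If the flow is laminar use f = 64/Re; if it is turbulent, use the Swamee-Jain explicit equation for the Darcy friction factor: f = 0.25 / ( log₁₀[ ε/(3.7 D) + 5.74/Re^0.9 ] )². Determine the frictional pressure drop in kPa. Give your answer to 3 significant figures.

ΔP ≈ 111 kPa

Reynolds number Re = ρVD/μ = 871 · 0.748 · 0.244 / 0.137 = 1160.
Re < 2300 → laminar flow, so f = 64/Re = 64/1160 = 0.05516 (the turbulent correlation is not needed).
Total minor-loss coefficient ΣK = 3·0.39 + 1·1.6 = 2.77.
ΔP = [f·L/D + ΣK]·(ρV²/2) = [0.05516·2000/0.244 + 2.77]·(871·0.748²/2) = [452.1 + 2.77]·243.7 = 1.108e+05 Pa.
ΔP = 1.108e+05 Pa = 111 kPa.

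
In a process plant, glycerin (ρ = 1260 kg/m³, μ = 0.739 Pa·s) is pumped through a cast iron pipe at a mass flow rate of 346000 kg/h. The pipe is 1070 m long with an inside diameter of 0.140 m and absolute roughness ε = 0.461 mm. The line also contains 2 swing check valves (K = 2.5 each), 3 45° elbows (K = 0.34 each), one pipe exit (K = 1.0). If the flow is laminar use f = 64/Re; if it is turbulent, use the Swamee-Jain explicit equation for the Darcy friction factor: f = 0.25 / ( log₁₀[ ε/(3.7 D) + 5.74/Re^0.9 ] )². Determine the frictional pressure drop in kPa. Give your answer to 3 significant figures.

ṁ = 346000 kg/h = 346000/3600 = 96.11 kg/s.
A = πD²/4 = π(0.14)²/4 = 0.01539 m²; mean velocity V = ṁ/(ρA) = 96.11/(1260 · 0.01539) = 4.955 m/s.
Reynolds number Re = ρVD/μ = 1260 · 4.955 · 0.14 / 0.739 = 1183.
Re < 2300 → laminar flow, so f = 64/Re = 64/1183 = 0.05411 (the turbulent correlation is not needed).
Total minor-loss coefficient ΣK = 2·2.5 + 3·0.34 + 1·1 = 7.02.
ΔP = [f·L/D + ΣK]·(ρV²/2) = [0.05411·1070/0.14 + 7.02]·(1260·4.955²/2) = [413.5 + 7.02]·1.547e+04 = 6.506e+06 Pa.
ΔP = 6.506e+06 Pa = 6510 kPa.

ΔP ≈ 6510 kPa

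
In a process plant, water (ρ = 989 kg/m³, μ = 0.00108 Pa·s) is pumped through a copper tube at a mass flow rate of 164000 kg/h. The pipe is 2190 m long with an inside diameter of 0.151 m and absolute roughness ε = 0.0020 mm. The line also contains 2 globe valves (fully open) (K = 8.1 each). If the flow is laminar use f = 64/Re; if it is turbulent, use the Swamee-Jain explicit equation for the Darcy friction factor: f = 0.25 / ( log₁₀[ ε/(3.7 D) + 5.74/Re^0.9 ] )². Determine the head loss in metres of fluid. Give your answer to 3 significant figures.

ṁ = 164000 kg/h = 164000/3600 = 45.56 kg/s.
A = πD²/4 = π(0.151)²/4 = 0.01791 m²; mean velocity V = ṁ/(ρA) = 45.56/(989 · 0.01791) = 2.572 m/s.
Reynolds number Re = ρVD/μ = 989 · 2.572 · 0.151 / 0.00108 = 3.557e+05.
Re > 4000 → turbulent. Relative roughness ε/D = 2e-06/0.151 = 1.32e-05. Swamee-Jain: f = 0.25/(log₁₀[1.32e-05/3.7 + 5.74/3.557e+05^0.9])² = 0.25/(log₁₀[3.58e-06 + 5.79e-05])² = 0.25/(-4.211)² = 0.0141.
Total minor-loss coefficient ΣK = 2·8.1 = 16.2.
ΔP = [f·L/D + ΣK]·(ρV²/2) = [0.0141·2190/0.151 + 16.2]·(989·2.572²/2) = [204.5 + 16.2]·3272 = 7.22e+05 Pa.
Head loss h_f = ΔP/(ρg) = 7.22e+05/(989·9.81) = 74.4 m.

h_f ≈ 74.4 m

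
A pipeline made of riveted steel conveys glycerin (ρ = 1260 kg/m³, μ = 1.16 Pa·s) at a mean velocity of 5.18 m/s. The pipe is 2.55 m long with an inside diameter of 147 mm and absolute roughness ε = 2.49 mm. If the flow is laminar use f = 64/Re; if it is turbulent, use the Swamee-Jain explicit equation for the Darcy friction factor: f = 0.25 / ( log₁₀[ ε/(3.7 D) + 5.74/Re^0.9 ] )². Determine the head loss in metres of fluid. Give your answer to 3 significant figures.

Reynolds number Re = ρVD/μ = 1260 · 5.18 · 0.147 / 1.16 = 827.1.
Re < 2300 → laminar flow, so f = 64/Re = 64/827.1 = 0.07738 (the turbulent correlation is not needed).
Darcy-Weisbach: ΔP = f(L/D)(ρV²/2) = 0.07738·(2.55/0.147)·(1260·5.18²/2) = 0.07738·17.35·1.69e+04 = 2.269e+04 Pa.
Head loss h_f = ΔP/(ρg) = 2.269e+04/(1260·9.81) = 1.84 m.

h_f ≈ 1.84 m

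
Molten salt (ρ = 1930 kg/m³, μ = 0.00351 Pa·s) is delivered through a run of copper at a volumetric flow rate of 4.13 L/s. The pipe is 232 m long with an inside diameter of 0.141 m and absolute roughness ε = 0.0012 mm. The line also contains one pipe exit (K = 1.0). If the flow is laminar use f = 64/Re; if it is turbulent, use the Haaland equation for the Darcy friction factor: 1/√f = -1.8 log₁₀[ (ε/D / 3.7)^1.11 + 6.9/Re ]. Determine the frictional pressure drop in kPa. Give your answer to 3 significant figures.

Q = 4.13 L/s = 4.13/1000 = 0.00413 m³/s.
Cross-sectional area A = πD²/4 = π(0.141)²/4 = 0.01561 m²; mean velocity V = Q/A = 0.00413/0.01561 = 0.2645 m/s.
Reynolds number Re = ρVD/μ = 1930 · 0.2645 · 0.141 / 0.00351 = 2.051e+04.
Re > 4000 → turbulent. Relative roughness ε/D = 1.2e-06/0.141 = 8.51e-06. Haaland: 1/√f = -1.8 log₁₀[(8.51e-06/3.7)^1.11 + 6.9/2.051e+04] = -1.8 log₁₀[5.52e-07 + 0.000336] = 6.25, so f = 0.0256.
Total minor-loss coefficient ΣK = 1·1 = 1.
ΔP = [f·L/D + ΣK]·(ρV²/2) = [0.0256·232/0.141 + 1]·(1930·0.2645²/2) = [42.12 + 1]·67.51 = 2911 Pa.
ΔP = 2911 Pa = 2.91 kPa.

ΔP ≈ 2.91 kPa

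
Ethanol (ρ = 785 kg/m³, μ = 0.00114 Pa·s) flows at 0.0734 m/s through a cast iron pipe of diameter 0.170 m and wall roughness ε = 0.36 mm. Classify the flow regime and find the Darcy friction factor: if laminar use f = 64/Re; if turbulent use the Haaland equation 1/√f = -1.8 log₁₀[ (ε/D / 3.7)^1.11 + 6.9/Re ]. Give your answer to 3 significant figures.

f ≈ 0.0348

Re = ρVD/μ = 785·0.0734·0.17/0.00114 = 8592.
Re > 4000 → turbulent. ε/D = 0.00036/0.17 = 0.00212; Haaland: 1/√f = -1.8 log₁₀[0.000252 + 0.000803] = 5.358, so f = 0.03483.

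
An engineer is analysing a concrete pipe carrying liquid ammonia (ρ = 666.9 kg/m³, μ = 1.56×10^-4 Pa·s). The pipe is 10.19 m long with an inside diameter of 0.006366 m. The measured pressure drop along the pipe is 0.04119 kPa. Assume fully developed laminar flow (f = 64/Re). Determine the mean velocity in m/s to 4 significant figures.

For laminar flow, f = 64/Re with Re = ρVD/μ, so Darcy-Weisbach reduces to ΔP = 32μLV/D². Solving for V: V = ΔP·D²/(32μL) = 41.19·(0.006366)²/(32·0.000156·10.19) = 0.03282 m/s.
Check: Re = ρVD/μ = 666.9·0.03282·0.006366/0.000156 = 893.1 < 2300, so the laminar assumption holds.

V ≈ 0.03282 m/s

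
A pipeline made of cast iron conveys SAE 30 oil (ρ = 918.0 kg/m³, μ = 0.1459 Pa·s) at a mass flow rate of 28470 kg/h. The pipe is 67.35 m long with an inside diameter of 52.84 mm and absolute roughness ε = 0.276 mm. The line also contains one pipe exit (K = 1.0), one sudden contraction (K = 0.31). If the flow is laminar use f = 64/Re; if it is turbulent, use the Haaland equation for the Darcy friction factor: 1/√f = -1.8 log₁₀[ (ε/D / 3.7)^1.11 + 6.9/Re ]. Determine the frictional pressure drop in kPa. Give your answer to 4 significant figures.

ṁ = 28470 kg/h = 28470/3600 = 7.908 kg/s.
A = πD²/4 = π(0.05284)²/4 = 0.002193 m²; mean velocity V = ṁ/(ρA) = 7.908/(918 · 0.002193) = 3.929 m/s.
Reynolds number Re = ρVD/μ = 918 · 3.929 · 0.05284 / 0.146 = 1306.
Re < 2300 → laminar flow, so f = 64/Re = 64/1306 = 0.049 (the turbulent correlation is not needed).
Total minor-loss coefficient ΣK = 1·1 + 1·0.31 = 1.31.
ΔP = [f·L/D + ΣK]·(ρV²/2) = [0.049·67.35/0.05284 + 1.31]·(918·3.929²/2) = [62.46 + 1.31]·7084 = 4.517e+05 Pa.
ΔP = 4.517e+05 Pa = 451.7 kPa.

ΔP ≈ 451.7 kPa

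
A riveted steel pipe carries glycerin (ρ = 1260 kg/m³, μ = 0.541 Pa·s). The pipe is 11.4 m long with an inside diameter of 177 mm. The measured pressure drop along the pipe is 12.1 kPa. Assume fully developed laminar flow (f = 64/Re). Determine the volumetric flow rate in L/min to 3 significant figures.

For laminar flow, f = 64/Re with Re = ρVD/μ, so Darcy-Weisbach reduces to ΔP = 32μLV/D². Solving for V: V = ΔP·D²/(32μL) = 1.21e+04·(0.177)²/(32·0.541·11.4) = 1.921 m/s.
Check: Re = ρVD/μ = 1260·1.921·0.177/0.541 = 791.8 < 2300, so the laminar assumption holds.
Q = V·A = 1.921·(π/4·0.177²) = 0.04726 m³/s = 2840 L/min.

Q ≈ 2840 L/min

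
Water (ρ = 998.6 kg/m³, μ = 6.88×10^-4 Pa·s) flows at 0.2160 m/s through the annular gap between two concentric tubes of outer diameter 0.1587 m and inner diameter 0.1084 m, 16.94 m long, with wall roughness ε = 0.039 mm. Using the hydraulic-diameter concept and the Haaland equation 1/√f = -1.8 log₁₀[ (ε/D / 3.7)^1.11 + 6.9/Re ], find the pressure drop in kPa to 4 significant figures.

Hydraulic diameter D_h = 4A/P = D_o - D_i = 0.1587 - 0.1084 = 0.0503 m.
Re = ρVD_h/μ = 998.6·0.216·0.0503/0.000688 = 1.577e+04.
ε/D_h = 3.9e-05/0.0503 = 0.000775; Haaland gives 1/√f = -1.8 log₁₀[8.25e-05+0.000438] = 5.911, so f = 0.02862.
ΔP = f(L/D_h)(ρV²/2) = 0.02862·16.94/0.0503·23.3 = 224.5 Pa.
ΔP = 0.2245 kPa.

ΔP ≈ 0.2245 kPa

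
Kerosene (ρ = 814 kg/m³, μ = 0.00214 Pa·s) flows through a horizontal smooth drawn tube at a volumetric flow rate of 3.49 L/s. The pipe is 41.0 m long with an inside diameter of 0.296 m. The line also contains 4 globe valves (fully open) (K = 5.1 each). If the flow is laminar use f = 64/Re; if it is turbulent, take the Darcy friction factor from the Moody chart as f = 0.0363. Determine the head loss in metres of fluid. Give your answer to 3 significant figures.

h_f ≈ 0.00333 m

Q = 3.49 L/s = 3.49/1000 = 0.00349 m³/s.
Cross-sectional area A = πD²/4 = π(0.296)²/4 = 0.06881 m²; mean velocity V = Q/A = 0.00349/0.06881 = 0.05072 m/s.
Reynolds number Re = ρVD/μ = 814 · 0.05072 · 0.296 / 0.00214 = 5710.
Re > 4000 → turbulent; use the Moody-chart value f = 0.0363.
Total minor-loss coefficient ΣK = 4·5.1 = 20.4.
ΔP = [f·L/D + ΣK]·(ρV²/2) = [0.0363·41/0.296 + 20.4]·(814·0.05072²/2) = [5.028 + 20.4]·1.047 = 26.62 Pa.
Head loss h_f = ΔP/(ρg) = 26.62/(814·9.81) = 0.00333 m.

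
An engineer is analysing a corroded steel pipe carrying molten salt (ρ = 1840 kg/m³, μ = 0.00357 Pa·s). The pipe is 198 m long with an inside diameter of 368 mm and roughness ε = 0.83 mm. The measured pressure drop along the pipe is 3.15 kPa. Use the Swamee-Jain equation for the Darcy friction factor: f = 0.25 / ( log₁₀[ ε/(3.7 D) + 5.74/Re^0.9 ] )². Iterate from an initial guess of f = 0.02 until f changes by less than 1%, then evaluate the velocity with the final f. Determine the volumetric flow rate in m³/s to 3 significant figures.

Q ≈ 0.0525 m³/s

Rearranging Darcy-Weisbach: V = √(2·ΔP·D/(f·L·ρ)). With ε/D = 0.00083/0.368 = 0.00226, iterate starting from f = 0.02:
  f = 0.02 → V = √(2·3150·0.368/(0.02·198·1840)) = 0.5641 m/s; Re = ρVD/μ = 1.07e+05; f → 0.02589
  f = 0.02589 → V = 0.4958 m/s; Re = 9.404e+04; f → 0.02608
Converged (Δf/f < 1%). With the final f = 0.02608: V = √(2·3150·0.368/(0.02608·198·1840)) = 0.494 m/s.
Q = V·A = 0.494·(π/4·0.368²) = 0.05254 m³/s = 0.0525 m³/s.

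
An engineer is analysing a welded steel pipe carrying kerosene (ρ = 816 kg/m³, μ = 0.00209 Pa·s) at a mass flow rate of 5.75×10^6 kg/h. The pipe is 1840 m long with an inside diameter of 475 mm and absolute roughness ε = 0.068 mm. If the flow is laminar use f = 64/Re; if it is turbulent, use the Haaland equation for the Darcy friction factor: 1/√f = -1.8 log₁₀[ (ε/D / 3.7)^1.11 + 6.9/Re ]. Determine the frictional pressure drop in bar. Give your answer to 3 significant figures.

ΔP ≈ 25.9 bar

ṁ = 5.75×10^6 kg/h = 5.75×10^6/3600 = 1597 kg/s.
A = πD²/4 = π(0.475)²/4 = 0.1772 m²; mean velocity V = ṁ/(ρA) = 1597/(816 · 0.1772) = 11.05 m/s.
Reynolds number Re = ρVD/μ = 816 · 11.05 · 0.475 / 0.00209 = 2.048e+06.
Re > 4000 → turbulent. Relative roughness ε/D = 6.8e-05/0.475 = 0.000143. Haaland: 1/√f = -1.8 log₁₀[(0.000143/3.7)^1.11 + 6.9/2.048e+06] = -1.8 log₁₀[1.27e-05 + 3.37e-06] = 8.631, so f = 0.01342.
Darcy-Weisbach: ΔP = f(L/D)(ρV²/2) = 0.01342·(1840/0.475)·(816·11.05²/2) = 0.01342·3874·4.978e+04 = 2.588e+06 Pa.
ΔP = 2.588e+06 Pa = 25.9 bar.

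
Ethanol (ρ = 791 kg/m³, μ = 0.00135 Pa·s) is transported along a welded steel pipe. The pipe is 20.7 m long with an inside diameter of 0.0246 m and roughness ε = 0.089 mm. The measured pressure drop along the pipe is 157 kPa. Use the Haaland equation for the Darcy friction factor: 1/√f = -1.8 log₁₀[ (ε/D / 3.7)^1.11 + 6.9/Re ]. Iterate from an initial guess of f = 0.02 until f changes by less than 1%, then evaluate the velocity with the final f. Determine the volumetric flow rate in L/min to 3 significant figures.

Rearranging Darcy-Weisbach: V = √(2·ΔP·D/(f·L·ρ)). With ε/D = 8.9e-05/0.0246 = 0.00362, iterate starting from f = 0.02:
  f = 0.02 → V = √(2·1.57e+05·0.0246/(0.02·20.7·791)) = 4.857 m/s; Re = ρVD/μ = 7e+04; f → 0.02912
  f = 0.02912 → V = 4.025 m/s; Re = 5.802e+04; f → 0.0294
Converged (Δf/f < 1%). With the final f = 0.0294: V = √(2·1.57e+05·0.0246/(0.0294·20.7·791)) = 4.006 m/s.
Q = V·A = 4.006·(π/4·0.0246²) = 0.001904 m³/s = 114 L/min.

Q ≈ 114 L/min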